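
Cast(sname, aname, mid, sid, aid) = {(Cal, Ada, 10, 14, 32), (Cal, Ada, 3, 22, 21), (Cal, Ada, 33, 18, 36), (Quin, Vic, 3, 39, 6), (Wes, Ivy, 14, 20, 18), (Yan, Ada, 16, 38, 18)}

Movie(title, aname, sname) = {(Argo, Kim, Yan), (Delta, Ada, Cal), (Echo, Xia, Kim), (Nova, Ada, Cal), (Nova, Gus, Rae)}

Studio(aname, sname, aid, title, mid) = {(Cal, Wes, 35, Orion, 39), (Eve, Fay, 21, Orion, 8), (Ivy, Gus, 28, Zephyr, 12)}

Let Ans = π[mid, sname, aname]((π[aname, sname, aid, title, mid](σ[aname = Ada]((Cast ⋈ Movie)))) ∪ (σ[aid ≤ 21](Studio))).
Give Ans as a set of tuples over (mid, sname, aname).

{(10, Cal, Ada), (3, Cal, Ada), (33, Cal, Ada), (8, Fay, Eve)}

Joining Cast and Movie on sname, aname yields {(Cal, Ada, 10, 14, 32, Delta), (Cal, Ada, 10, 14, 32, Nova), (Cal, Ada, 3, 22, 21, Delta), (Cal, Ada, 3, 22, 21, Nova), (Cal, Ada, 33, 18, 36, Delta), (Cal, Ada, 33, 18, 36, Nova)}.
Filtering on aname = Ada leaves {(Cal, Ada, 10, 14, 32, Delta), (Cal, Ada, 10, 14, 32, Nova), (Cal, Ada, 3, 22, 21, Delta), (Cal, Ada, 3, 22, 21, Nova), (Cal, Ada, 33, 18, 36, Delta), (Cal, Ada, 33, 18, 36, Nova)}.
Projecting to aname, sname, aid, title, mid: {(Ada, Cal, 21, Delta, 3), (Ada, Cal, 21, Nova, 3), (Ada, Cal, 32, Delta, 10), (Ada, Cal, 32, Nova, 10), (Ada, Cal, 36, Delta, 33), (Ada, Cal, 36, Nova, 33)}
Filtering on aid ≤ 21 leaves {(Eve, Fay, 21, Orion, 8)}.
Union: {(Ada, Cal, 21, Delta, 3), (Ada, Cal, 21, Nova, 3), (Ada, Cal, 32, Delta, 10), (Ada, Cal, 32, Nova, 10), (Ada, Cal, 36, Delta, 33), (Ada, Cal, 36, Nova, 33)} with {(Eve, Fay, 21, Orion, 8)} → {(Ada, Cal, 21, Delta, 3), (Ada, Cal, 21, Nova, 3), (Ada, Cal, 32, Delta, 10), (Ada, Cal, 32, Nova, 10), (Ada, Cal, 36, Delta, 33), (Ada, Cal, 36, Nova, 33), (Eve, Fay, 21, Orion, 8)}
Projecting to mid, sname, aname (3 duplicate(s) eliminated): {(10, Cal, Ada), (3, Cal, Ada), (33, Cal, Ada), (8, Fay, Eve)}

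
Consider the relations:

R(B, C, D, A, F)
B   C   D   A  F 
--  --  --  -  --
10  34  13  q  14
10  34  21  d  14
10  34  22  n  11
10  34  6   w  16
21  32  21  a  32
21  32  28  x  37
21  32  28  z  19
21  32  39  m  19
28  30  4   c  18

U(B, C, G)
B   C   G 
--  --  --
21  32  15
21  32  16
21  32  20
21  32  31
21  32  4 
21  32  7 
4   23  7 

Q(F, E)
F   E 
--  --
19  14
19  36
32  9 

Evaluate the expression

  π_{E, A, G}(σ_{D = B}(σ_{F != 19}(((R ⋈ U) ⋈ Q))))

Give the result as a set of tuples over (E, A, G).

Joining R and U on B, C yields {(21, 32, 21, a, 32, 15), (21, 32, 21, a, 32, 16), (21, 32, 21, a, 32, 20), (21, 32, 21, a, 32, 31), (21, 32, 21, a, 32, 4), (21, 32, 21, a, 32, 7), (21, 32, 28, x, 37, 15), (21, 32, 28, x, 37, 16), (21, 32, 28, x, 37, 20), (21, 32, 28, x, 37, 31), (21, 32, 28, x, 37, 4), (21, 32, 28, x, 37, 7), (21, 32, 28, z, 19, 15), (21, 32, 28, z, 19, 16), (21, 32, 28, z, 19, 20), (21, 32, 28, z, 19, 31), (21, 32, 28, z, 19, 4), (21, 32, 28, z, 19, 7), (21, 32, 39, m, 19, 15), (21, 32, 39, m, 19, 16), (21, 32, 39, m, 19, 20), (21, 32, 39, m, 19, 31), (21, 32, 39, m, 19, 4), (21, 32, 39, m, 19, 7)}.
Joining (R ⋈ U) and Q on F yields {(21, 32, 21, a, 32, 15, 9), (21, 32, 21, a, 32, 16, 9), (21, 32, 21, a, 32, 20, 9), (21, 32, 21, a, 32, 31, 9), (21, 32, 21, a, 32, 4, 9), (21, 32, 21, a, 32, 7, 9), (21, 32, 28, z, 19, 15, 14), (21, 32, 28, z, 19, 15, 36), (21, 32, 28, z, 19, 16, 14), (21, 32, 28, z, 19, 16, 36), (21, 32, 28, z, 19, 20, 14), (21, 32, 28, z, 19, 20, 36), (21, 32, 28, z, 19, 31, 14), (21, 32, 28, z, 19, 31, 36), (21, 32, 28, z, 19, 4, 14), (21, 32, 28, z, 19, 4, 36), (21, 32, 28, z, 19, 7, 14), (21, 32, 28, z, 19, 7, 36), (21, 32, 39, m, 19, 15, 14), (21, 32, 39, m, 19, 15, 36), (21, 32, 39, m, 19, 16, 14), (21, 32, 39, m, 19, 16, 36), (21, 32, 39, m, 19, 20, 14), (21, 32, 39, m, 19, 20, 36), (21, 32, 39, m, 19, 31, 14), (21, 32, 39, m, 19, 31, 36), (21, 32, 39, m, 19, 4, 14), (21, 32, 39, m, 19, 4, 36), (21, 32, 39, m, 19, 7, 14), (21, 32, 39, m, 19, 7, 36)}.
Selection F != 19: {(21, 32, 21, a, 32, 15, 9), (21, 32, 21, a, 32, 16, 9), (21, 32, 21, a, 32, 20, 9), (21, 32, 21, a, 32, 31, 9), (21, 32, 21, a, 32, 4, 9), (21, 32, 21, a, 32, 7, 9)}
Selection D = B: {(21, 32, 21, a, 32, 15, 9), (21, 32, 21, a, 32, 16, 9), (21, 32, 21, a, 32, 20, 9), (21, 32, 21, a, 32, 31, 9), (21, 32, 21, a, 32, 4, 9), (21, 32, 21, a, 32, 7, 9)}
π_{E, A, G} gives {(9, a, 15), (9, a, 16), (9, a, 20), (9, a, 31), (9, a, 4), (9, a, 7)}.

{(9, a, 15), (9, a, 16), (9, a, 20), (9, a, 31), (9, a, 4), (9, a, 7)}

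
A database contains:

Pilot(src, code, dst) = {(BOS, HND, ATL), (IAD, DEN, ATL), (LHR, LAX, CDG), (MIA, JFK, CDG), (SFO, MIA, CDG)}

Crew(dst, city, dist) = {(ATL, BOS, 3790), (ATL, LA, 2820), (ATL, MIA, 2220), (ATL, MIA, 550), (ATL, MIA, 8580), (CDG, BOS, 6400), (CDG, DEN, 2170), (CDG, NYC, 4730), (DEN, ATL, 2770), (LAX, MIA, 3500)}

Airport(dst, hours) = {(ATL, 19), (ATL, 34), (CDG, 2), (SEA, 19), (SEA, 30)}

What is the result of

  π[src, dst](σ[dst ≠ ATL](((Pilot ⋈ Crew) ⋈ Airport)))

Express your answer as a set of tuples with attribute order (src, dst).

{(LHR, CDG), (MIA, CDG), (SFO, CDG)}

Natural join on dst: {(BOS, HND, ATL, BOS, 3790), (BOS, HND, ATL, LA, 2820), (BOS, HND, ATL, MIA, 2220), (BOS, HND, ATL, MIA, 550), (BOS, HND, ATL, MIA, 8580), (IAD, DEN, ATL, BOS, 3790), (IAD, DEN, ATL, LA, 2820), (IAD, DEN, ATL, MIA, 2220), (IAD, DEN, ATL, MIA, 550), (IAD, DEN, ATL, MIA, 8580), (LHR, LAX, CDG, BOS, 6400), (LHR, LAX, CDG, DEN, 2170), (LHR, LAX, CDG, NYC, 4730), (MIA, JFK, CDG, BOS, 6400), (MIA, JFK, CDG, DEN, 2170), (MIA, JFK, CDG, NYC, 4730), (SFO, MIA, CDG, BOS, 6400), (SFO, MIA, CDG, DEN, 2170), (SFO, MIA, CDG, NYC, 4730)}
Natural join on dst: {(BOS, HND, ATL, BOS, 3790, 19), (BOS, HND, ATL, BOS, 3790, 34), (BOS, HND, ATL, LA, 2820, 19), (BOS, HND, ATL, LA, 2820, 34), (BOS, HND, ATL, MIA, 2220, 19), (BOS, HND, ATL, MIA, 2220, 34), (BOS, HND, ATL, MIA, 550, 19), (BOS, HND, ATL, MIA, 550, 34), (BOS, HND, ATL, MIA, 8580, 19), (BOS, HND, ATL, MIA, 8580, 34), (IAD, DEN, ATL, BOS, 3790, 19), (IAD, DEN, ATL, BOS, 3790, 34), (IAD, DEN, ATL, LA, 2820, 19), (IAD, DEN, ATL, LA, 2820, 34), (IAD, DEN, ATL, MIA, 2220, 19), (IAD, DEN, ATL, MIA, 2220, 34), (IAD, DEN, ATL, MIA, 550, 19), (IAD, DEN, ATL, MIA, 550, 34), (IAD, DEN, ATL, MIA, 8580, 19), (IAD, DEN, ATL, MIA, 8580, 34), (LHR, LAX, CDG, BOS, 6400, 2), (LHR, LAX, CDG, DEN, 2170, 2), (LHR, LAX, CDG, NYC, 4730, 2), (MIA, JFK, CDG, BOS, 6400, 2), (MIA, JFK, CDG, DEN, 2170, 2), (MIA, JFK, CDG, NYC, 4730, 2), (SFO, MIA, CDG, BOS, 6400, 2), (SFO, MIA, CDG, DEN, 2170, 2), (SFO, MIA, CDG, NYC, 4730, 2)}
Apply σ_{dst ≠ ATL}; surviving tuples: {(LHR, LAX, CDG, BOS, 6400, 2), (LHR, LAX, CDG, DEN, 2170, 2), (LHR, LAX, CDG, NYC, 4730, 2), (MIA, JFK, CDG, BOS, 6400, 2), (MIA, JFK, CDG, DEN, 2170, 2), (MIA, JFK, CDG, NYC, 4730, 2), (SFO, MIA, CDG, BOS, 6400, 2), (SFO, MIA, CDG, DEN, 2170, 2), (SFO, MIA, CDG, NYC, 4730, 2)}
Projecting to src, dst (6 duplicate(s) eliminated): {(LHR, CDG), (MIA, CDG), (SFO, CDG)}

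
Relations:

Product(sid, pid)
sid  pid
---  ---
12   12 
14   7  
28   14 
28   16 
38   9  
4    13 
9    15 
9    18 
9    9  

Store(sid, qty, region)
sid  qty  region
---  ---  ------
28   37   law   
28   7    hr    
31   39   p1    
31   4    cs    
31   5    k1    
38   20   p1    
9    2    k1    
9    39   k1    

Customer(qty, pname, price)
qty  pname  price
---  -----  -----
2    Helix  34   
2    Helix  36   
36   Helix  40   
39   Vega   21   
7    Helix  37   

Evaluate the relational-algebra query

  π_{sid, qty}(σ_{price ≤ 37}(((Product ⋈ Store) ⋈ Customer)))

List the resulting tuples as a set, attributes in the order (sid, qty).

{(28, 7), (9, 2), (9, 39)}

Natural join on sid: {(28, 14, 37, law), (28, 14, 7, hr), (28, 16, 37, law), (28, 16, 7, hr), (38, 9, 20, p1), (9, 15, 2, k1), (9, 15, 39, k1), (9, 18, 2, k1), (9, 18, 39, k1), (9, 9, 2, k1), (9, 9, 39, k1)}
Natural join on qty: {(28, 14, 7, hr, Helix, 37), (28, 16, 7, hr, Helix, 37), (9, 15, 2, k1, Helix, 34), (9, 15, 2, k1, Helix, 36), (9, 15, 39, k1, Vega, 21), (9, 18, 2, k1, Helix, 34), (9, 18, 2, k1, Helix, 36), (9, 18, 39, k1, Vega, 21), (9, 9, 2, k1, Helix, 34), (9, 9, 2, k1, Helix, 36), (9, 9, 39, k1, Vega, 21)}
Apply σ_{price ≤ 37}; surviving tuples: {(28, 14, 7, hr, Helix, 37), (28, 16, 7, hr, Helix, 37), (9, 15, 2, k1, Helix, 34), (9, 15, 2, k1, Helix, 36), (9, 15, 39, k1, Vega, 21), (9, 18, 2, k1, Helix, 34), (9, 18, 2, k1, Helix, 36), (9, 18, 39, k1, Vega, 21), (9, 9, 2, k1, Helix, 34), (9, 9, 2, k1, Helix, 36), (9, 9, 39, k1, Vega, 21)}
π_{sid, qty} gives {(28, 7), (9, 2), (9, 39)} (8 duplicate(s) eliminated).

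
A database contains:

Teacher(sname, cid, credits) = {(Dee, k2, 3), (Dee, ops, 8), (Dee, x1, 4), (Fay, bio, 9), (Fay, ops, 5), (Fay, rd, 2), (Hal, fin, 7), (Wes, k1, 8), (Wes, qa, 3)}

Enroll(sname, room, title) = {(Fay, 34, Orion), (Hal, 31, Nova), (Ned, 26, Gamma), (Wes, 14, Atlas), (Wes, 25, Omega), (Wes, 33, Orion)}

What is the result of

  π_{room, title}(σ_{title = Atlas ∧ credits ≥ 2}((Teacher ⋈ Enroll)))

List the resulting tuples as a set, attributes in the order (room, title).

Joining Teacher and Enroll on sname yields {(Fay, bio, 9, 34, Orion), (Fay, ops, 5, 34, Orion), (Fay, rd, 2, 34, Orion), (Hal, fin, 7, 31, Nova), (Wes, k1, 8, 14, Atlas), (Wes, k1, 8, 25, Omega), (Wes, k1, 8, 33, Orion), (Wes, qa, 3, 14, Atlas), (Wes, qa, 3, 25, Omega), (Wes, qa, 3, 33, Orion)}.
Apply σ_{title = Atlas ∧ credits ≥ 2}; surviving tuples: {(Wes, k1, 8, 14, Atlas), (Wes, qa, 3, 14, Atlas)}
π_{room, title} gives {(14, Atlas)} (1 duplicate(s) eliminated).

{(14, Atlas)}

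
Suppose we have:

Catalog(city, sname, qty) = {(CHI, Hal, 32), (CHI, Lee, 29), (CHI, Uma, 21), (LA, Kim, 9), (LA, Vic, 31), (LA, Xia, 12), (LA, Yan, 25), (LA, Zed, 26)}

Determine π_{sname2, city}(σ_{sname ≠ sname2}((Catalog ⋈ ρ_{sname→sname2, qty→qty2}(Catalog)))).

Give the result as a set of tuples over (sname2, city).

{(Hal, CHI), (Kim, LA), (Lee, CHI), (Uma, CHI), (Vic, LA), (Xia, LA), (Yan, LA), (Zed, LA)}

ρ[sname→sname2, qty→qty2]: schema becomes (city, sname2, qty2); tuples unchanged.
Catalog ⋈ ρ_{sname→sname2, qty→qty2}(Catalog) (natural join on city): {(CHI, Hal, 32, Hal, 32), (CHI, Hal, 32, Lee, 29), (CHI, Hal, 32, Uma, 21), (CHI, Lee, 29, Hal, 32), (CHI, Lee, 29, Lee, 29), (CHI, Lee, 29, Uma, 21), (CHI, Uma, 21, Hal, 32), (CHI, Uma, 21, Lee, 29), (CHI, Uma, 21, Uma, 21), (LA, Kim, 9, Kim, 9), (LA, Kim, 9, Vic, 31), (LA, Kim, 9, Xia, 12), (LA, Kim, 9, Yan, 25), (LA, Kim, 9, Zed, 26), (LA, Vic, 31, Kim, 9), (LA, Vic, 31, Vic, 31), (LA, Vic, 31, Xia, 12), (LA, Vic, 31, Yan, 25), (LA, Vic, 31, Zed, 26), (LA, Xia, 12, Kim, 9), (LA, Xia, 12, Vic, 31), (LA, Xia, 12, Xia, 12), (LA, Xia, 12, Yan, 25), (LA, Xia, 12, Zed, 26), (LA, Yan, 25, Kim, 9), (LA, Yan, 25, Vic, 31), (LA, Yan, 25, Xia, 12), (LA, Yan, 25, Yan, 25), (LA, Yan, 25, Zed, 26), (LA, Zed, 26, Kim, 9), (LA, Zed, 26, Vic, 31), (LA, Zed, 26, Xia, 12), (LA, Zed, 26, Yan, 25), (LA, Zed, 26, Zed, 26)}
Filtering on sname ≠ sname2 leaves {(CHI, Hal, 32, Lee, 29), (CHI, Hal, 32, Uma, 21), (CHI, Lee, 29, Hal, 32), (CHI, Lee, 29, Uma, 21), (CHI, Uma, 21, Hal, 32), (CHI, Uma, 21, Lee, 29), (LA, Kim, 9, Vic, 31), (LA, Kim, 9, Xia, 12), (LA, Kim, 9, Yan, 25), (LA, Kim, 9, Zed, 26), (LA, Vic, 31, Kim, 9), (LA, Vic, 31, Xia, 12), (LA, Vic, 31, Yan, 25), (LA, Vic, 31, Zed, 26), (LA, Xia, 12, Kim, 9), (LA, Xia, 12, Vic, 31), (LA, Xia, 12, Yan, 25), (LA, Xia, 12, Zed, 26), (LA, Yan, 25, Kim, 9), (LA, Yan, 25, Vic, 31), (LA, Yan, 25, Xia, 12), (LA, Yan, 25, Zed, 26), (LA, Zed, 26, Kim, 9), (LA, Zed, 26, Vic, 31), (LA, Zed, 26, Xia, 12), (LA, Zed, 26, Yan, 25)}.
π_{sname2, city} gives {(Hal, CHI), (Kim, LA), (Lee, CHI), (Uma, CHI), (Vic, LA), (Xia, LA), (Yan, LA), (Zed, LA)} (18 duplicate(s) eliminated).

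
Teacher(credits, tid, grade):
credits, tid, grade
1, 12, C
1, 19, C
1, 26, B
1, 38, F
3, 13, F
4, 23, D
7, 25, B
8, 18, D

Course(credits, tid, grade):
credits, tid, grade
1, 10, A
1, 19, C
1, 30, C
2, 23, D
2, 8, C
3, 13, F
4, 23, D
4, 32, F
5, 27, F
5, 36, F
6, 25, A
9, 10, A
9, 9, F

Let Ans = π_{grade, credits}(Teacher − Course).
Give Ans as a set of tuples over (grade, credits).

Difference: {(1, 12, C), (1, 19, C), (1, 26, B), (1, 38, F), (3, 13, F), (4, 23, D), (7, 25, B), (8, 18, D)} with {(1, 10, A), (1, 19, C), (1, 30, C), (2, 23, D), (2, 8, C), (3, 13, F), (4, 23, D), (4, 32, F), (5, 27, F), (5, 36, F), (6, 25, A), (9, 10, A), (9, 9, F)} → {(1, 12, C), (1, 26, B), (1, 38, F), (7, 25, B), (8, 18, D)}
Projecting to grade, credits: {(B, 1), (B, 7), (C, 1), (D, 8), (F, 1)}

{(B, 1), (B, 7), (C, 1), (D, 8), (F, 1)}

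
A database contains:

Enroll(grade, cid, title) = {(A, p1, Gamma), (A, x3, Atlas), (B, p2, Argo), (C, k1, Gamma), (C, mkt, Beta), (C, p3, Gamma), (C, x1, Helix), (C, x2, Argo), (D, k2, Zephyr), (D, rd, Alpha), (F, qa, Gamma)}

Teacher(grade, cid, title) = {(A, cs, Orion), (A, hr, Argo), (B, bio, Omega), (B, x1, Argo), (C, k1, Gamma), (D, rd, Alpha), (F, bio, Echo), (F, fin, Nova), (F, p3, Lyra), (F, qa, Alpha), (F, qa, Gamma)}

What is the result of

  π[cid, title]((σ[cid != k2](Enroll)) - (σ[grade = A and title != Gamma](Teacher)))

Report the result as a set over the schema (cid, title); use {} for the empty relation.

{(k1, Gamma), (mkt, Beta), (p1, Gamma), (p2, Argo), (p3, Gamma), (qa, Gamma), (rd, Alpha), (x1, Helix), (x2, Argo), (x3, Atlas)}

Filtering on cid != k2 leaves {(A, p1, Gamma), (A, x3, Atlas), (B, p2, Argo), (C, k1, Gamma), (C, mkt, Beta), (C, p3, Gamma), (C, x1, Helix), (C, x2, Argo), (D, rd, Alpha), (F, qa, Gamma)}.
Filtering on grade = A and title != Gamma leaves {(A, cs, Orion), (A, hr, Argo)}.
Taking the difference: {(A, p1, Gamma), (A, x3, Atlas), (B, p2, Argo), (C, k1, Gamma), (C, mkt, Beta), (C, p3, Gamma), (C, x1, Helix), (C, x2, Argo), (D, rd, Alpha), (F, qa, Gamma)}
Keep only column(s) cid, title: {(k1, Gamma), (mkt, Beta), (p1, Gamma), (p2, Argo), (p3, Gamma), (qa, Gamma), (rd, Alpha), (x1, Helix), (x2, Argo), (x3, Atlas)}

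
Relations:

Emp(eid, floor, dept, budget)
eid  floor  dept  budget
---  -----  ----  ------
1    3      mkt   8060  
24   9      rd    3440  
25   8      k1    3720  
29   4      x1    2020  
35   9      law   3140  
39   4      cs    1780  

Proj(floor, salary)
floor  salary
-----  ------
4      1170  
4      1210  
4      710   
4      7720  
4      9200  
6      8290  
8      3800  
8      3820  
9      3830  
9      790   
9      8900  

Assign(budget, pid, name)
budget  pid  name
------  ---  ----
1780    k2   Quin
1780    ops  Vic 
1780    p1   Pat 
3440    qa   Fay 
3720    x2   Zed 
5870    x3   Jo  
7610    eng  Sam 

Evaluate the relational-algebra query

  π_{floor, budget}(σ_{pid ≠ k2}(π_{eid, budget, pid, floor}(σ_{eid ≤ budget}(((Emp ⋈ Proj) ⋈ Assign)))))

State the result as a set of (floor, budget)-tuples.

Joining Emp and Proj on floor yields {(24, 9, rd, 3440, 3830), (24, 9, rd, 3440, 790), (24, 9, rd, 3440, 8900), (25, 8, k1, 3720, 3800), (25, 8, k1, 3720, 3820), (29, 4, x1, 2020, 1170), (29, 4, x1, 2020, 1210), (29, 4, x1, 2020, 710), (29, 4, x1, 2020, 7720), (29, 4, x1, 2020, 9200), (35, 9, law, 3140, 3830), (35, 9, law, 3140, 790), (35, 9, law, 3140, 8900), (39, 4, cs, 1780, 1170), (39, 4, cs, 1780, 1210), (39, 4, cs, 1780, 710), (39, 4, cs, 1780, 7720), (39, 4, cs, 1780, 9200)}.
Joining (Emp ⋈ Proj) and Assign on budget yields {(24, 9, rd, 3440, 3830, qa, Fay), (24, 9, rd, 3440, 790, qa, Fay), (24, 9, rd, 3440, 8900, qa, Fay), (25, 8, k1, 3720, 3800, x2, Zed), (25, 8, k1, 3720, 3820, x2, Zed), (39, 4, cs, 1780, 1170, k2, Quin), (39, 4, cs, 1780, 1170, ops, Vic), (39, 4, cs, 1780, 1170, p1, Pat), (39, 4, cs, 1780, 1210, k2, Quin), (39, 4, cs, 1780, 1210, ops, Vic), (39, 4, cs, 1780, 1210, p1, Pat), (39, 4, cs, 1780, 710, k2, Quin), (39, 4, cs, 1780, 710, ops, Vic), (39, 4, cs, 1780, 710, p1, Pat), (39, 4, cs, 1780, 7720, k2, Quin), (39, 4, cs, 1780, 7720, ops, Vic), (39, 4, cs, 1780, 7720, p1, Pat), (39, 4, cs, 1780, 9200, k2, Quin), (39, 4, cs, 1780, 9200, ops, Vic), (39, 4, cs, 1780, 9200, p1, Pat)}.
σ[eid ≤ budget]: keep tuples satisfying eid ≤ budget → {(24, 9, rd, 3440, 3830, qa, Fay), (24, 9, rd, 3440, 790, qa, Fay), (24, 9, rd, 3440, 8900, qa, Fay), (25, 8, k1, 3720, 3800, x2, Zed), (25, 8, k1, 3720, 3820, x2, Zed), (39, 4, cs, 1780, 1170, k2, Quin), (39, 4, cs, 1780, 1170, ops, Vic), (39, 4, cs, 1780, 1170, p1, Pat), (39, 4, cs, 1780, 1210, k2, Quin), (39, 4, cs, 1780, 1210, ops, Vic), (39, 4, cs, 1780, 1210, p1, Pat), (39, 4, cs, 1780, 710, k2, Quin), (39, 4, cs, 1780, 710, ops, Vic), (39, 4, cs, 1780, 710, p1, Pat), (39, 4, cs, 1780, 7720, k2, Quin), (39, 4, cs, 1780, 7720, ops, Vic), (39, 4, cs, 1780, 7720, p1, Pat), (39, 4, cs, 1780, 9200, k2, Quin), (39, 4, cs, 1780, 9200, ops, Vic), (39, 4, cs, 1780, 9200, p1, Pat)}
π_{eid, budget, pid, floor} gives {(24, 3440, qa, 9), (25, 3720, x2, 8), (39, 1780, k2, 4), (39, 1780, ops, 4), (39, 1780, p1, 4)} (15 duplicate(s) eliminated).
σ[pid ≠ k2]: keep tuples satisfying pid ≠ k2 → {(24, 3440, qa, 9), (25, 3720, x2, 8), (39, 1780, ops, 4), (39, 1780, p1, 4)}
π_{floor, budget} gives {(4, 1780), (8, 3720), (9, 3440)} (1 duplicate(s) eliminated).

{(4, 1780), (8, 3720), (9, 3440)}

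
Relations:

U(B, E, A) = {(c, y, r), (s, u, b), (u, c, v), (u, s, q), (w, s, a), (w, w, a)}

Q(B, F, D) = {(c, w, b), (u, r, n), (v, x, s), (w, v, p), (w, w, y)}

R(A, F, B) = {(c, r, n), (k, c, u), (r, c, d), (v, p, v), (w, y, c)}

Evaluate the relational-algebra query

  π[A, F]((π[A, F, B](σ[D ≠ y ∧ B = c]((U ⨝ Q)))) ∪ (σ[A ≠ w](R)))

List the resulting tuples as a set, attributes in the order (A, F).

U ⋈ Q (natural join on B): {(c, y, r, w, b), (u, c, v, r, n), (u, s, q, r, n), (w, s, a, v, p), (w, s, a, w, y), (w, w, a, v, p), (w, w, a, w, y)}
Filtering on D ≠ y ∧ B = c leaves {(c, y, r, w, b)}.
π[A, F, B]: project onto (A, F, B) → {(r, w, c)}
Filtering on A ≠ w leaves {(c, r, n), (k, c, u), (r, c, d), (v, p, v)}.
Taking the union: {(c, r, n), (k, c, u), (r, c, d), (r, w, c), (v, p, v)}
π[A, F]: project onto (A, F) → {(c, r), (k, c), (r, c), (r, w), (v, p)}

{(c, r), (k, c), (r, c), (r, w), (v, p)}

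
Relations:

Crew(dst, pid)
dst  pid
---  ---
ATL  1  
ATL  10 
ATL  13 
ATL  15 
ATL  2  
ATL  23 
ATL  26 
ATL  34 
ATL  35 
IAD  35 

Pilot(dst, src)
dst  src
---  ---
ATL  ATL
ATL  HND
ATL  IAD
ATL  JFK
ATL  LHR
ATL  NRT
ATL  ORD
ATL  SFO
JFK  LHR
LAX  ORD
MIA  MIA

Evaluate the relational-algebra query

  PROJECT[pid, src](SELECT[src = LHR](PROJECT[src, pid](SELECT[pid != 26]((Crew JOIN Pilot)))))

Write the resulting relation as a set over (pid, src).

{(1, LHR), (10, LHR), (13, LHR), (15, LHR), (2, LHR), (23, LHR), (34, LHR), (35, LHR)}

Joining Crew and Pilot on dst yields {(ATL, 1, ATL), (ATL, 1, HND), (ATL, 1, IAD), (ATL, 1, JFK), (ATL, 1, LHR), (ATL, 1, NRT), (ATL, 1, ORD), (ATL, 1, SFO), (ATL, 10, ATL), (ATL, 10, HND), (ATL, 10, IAD), (ATL, 10, JFK), (ATL, 10, LHR), (ATL, 10, NRT), (ATL, 10, ORD), (ATL, 10, SFO), (ATL, 13, ATL), (ATL, 13, HND), (ATL, 13, IAD), (ATL, 13, JFK), (ATL, 13, LHR), (ATL, 13, NRT), (ATL, 13, ORD), (ATL, 13, SFO), (ATL, 15, ATL), (ATL, 15, HND), (ATL, 15, IAD), (ATL, 15, JFK), (ATL, 15, LHR), (ATL, 15, NRT), (ATL, 15, ORD), (ATL, 15, SFO), (ATL, 2, ATL), (ATL, 2, HND), (ATL, 2, IAD), (ATL, 2, JFK), (ATL, 2, LHR), (ATL, 2, NRT), (ATL, 2, ORD), (ATL, 2, SFO), (ATL, 23, ATL), (ATL, 23, HND), (ATL, 23, IAD), (ATL, 23, JFK), (ATL, 23, LHR), (ATL, 23, NRT), (ATL, 23, ORD), (ATL, 23, SFO), (ATL, 26, ATL), (ATL, 26, HND), (ATL, 26, IAD), (ATL, 26, JFK), (ATL, 26, LHR), (ATL, 26, NRT), (ATL, 26, ORD), (ATL, 26, SFO), (ATL, 34, ATL), (ATL, 34, HND), (ATL, 34, IAD), (ATL, 34, JFK), (ATL, 34, LHR), (ATL, 34, NRT), (ATL, 34, ORD), (ATL, 34, SFO), (ATL, 35, ATL), (ATL, 35, HND), (ATL, 35, IAD), (ATL, 35, JFK), (ATL, 35, LHR), (ATL, 35, NRT), (ATL, 35, ORD), (ATL, 35, SFO)}.
Apply σ_{pid != 26}; surviving tuples: {(ATL, 1, ATL), (ATL, 1, HND), (ATL, 1, IAD), (ATL, 1, JFK), (ATL, 1, LHR), (ATL, 1, NRT), (ATL, 1, ORD), (ATL, 1, SFO), (ATL, 10, ATL), (ATL, 10, HND), (ATL, 10, IAD), (ATL, 10, JFK), (ATL, 10, LHR), (ATL, 10, NRT), (ATL, 10, ORD), (ATL, 10, SFO), (ATL, 13, ATL), (ATL, 13, HND), (ATL, 13, IAD), (ATL, 13, JFK), (ATL, 13, LHR), (ATL, 13, NRT), (ATL, 13, ORD), (ATL, 13, SFO), (ATL, 15, ATL), (ATL, 15, HND), (ATL, 15, IAD), (ATL, 15, JFK), (ATL, 15, LHR), (ATL, 15, NRT), (ATL, 15, ORD), (ATL, 15, SFO), (ATL, 2, ATL), (ATL, 2, HND), (ATL, 2, IAD), (ATL, 2, JFK), (ATL, 2, LHR), (ATL, 2, NRT), (ATL, 2, ORD), (ATL, 2, SFO), (ATL, 23, ATL), (ATL, 23, HND), (ATL, 23, IAD), (ATL, 23, JFK), (ATL, 23, LHR), (ATL, 23, NRT), (ATL, 23, ORD), (ATL, 23, SFO), (ATL, 34, ATL), (ATL, 34, HND), (ATL, 34, IAD), (ATL, 34, JFK), (ATL, 34, LHR), (ATL, 34, NRT), (ATL, 34, ORD), (ATL, 34, SFO), (ATL, 35, ATL), (ATL, 35, HND), (ATL, 35, IAD), (ATL, 35, JFK), (ATL, 35, LHR), (ATL, 35, NRT), (ATL, 35, ORD), (ATL, 35, SFO)}
π[src, pid]: project onto (src, pid) → {(ATL, 1), (ATL, 10), (ATL, 13), (ATL, 15), (ATL, 2), (ATL, 23), (ATL, 34), (ATL, 35), (HND, 1), (HND, 10), (HND, 13), (HND, 15), (HND, 2), (HND, 23), (HND, 34), (HND, 35), (IAD, 1), (IAD, 10), (IAD, 13), (IAD, 15), (IAD, 2), (IAD, 23), (IAD, 34), (IAD, 35), (JFK, 1), (JFK, 10), (JFK, 13), (JFK, 15), (JFK, 2), (JFK, 23), (JFK, 34), (JFK, 35), (LHR, 1), (LHR, 10), (LHR, 13), (LHR, 15), (LHR, 2), (LHR, 23), (LHR, 34), (LHR, 35), (NRT, 1), (NRT, 10), (NRT, 13), (NRT, 15), (NRT, 2), (NRT, 23), (NRT, 34), (NRT, 35), (ORD, 1), (ORD, 10), (ORD, 13), (ORD, 15), (ORD, 2), (ORD, 23), (ORD, 34), (ORD, 35), (SFO, 1), (SFO, 10), (SFO, 13), (SFO, 15), (SFO, 2), (SFO, 23), (SFO, 34), (SFO, 35)}
Apply σ_{src = LHR}; surviving tuples: {(LHR, 1), (LHR, 10), (LHR, 13), (LHR, 15), (LHR, 2), (LHR, 23), (LHR, 34), (LHR, 35)}
π[pid, src]: project onto (pid, src) → {(1, LHR), (10, LHR), (13, LHR), (15, LHR), (2, LHR), (23, LHR), (34, LHR), (35, LHR)}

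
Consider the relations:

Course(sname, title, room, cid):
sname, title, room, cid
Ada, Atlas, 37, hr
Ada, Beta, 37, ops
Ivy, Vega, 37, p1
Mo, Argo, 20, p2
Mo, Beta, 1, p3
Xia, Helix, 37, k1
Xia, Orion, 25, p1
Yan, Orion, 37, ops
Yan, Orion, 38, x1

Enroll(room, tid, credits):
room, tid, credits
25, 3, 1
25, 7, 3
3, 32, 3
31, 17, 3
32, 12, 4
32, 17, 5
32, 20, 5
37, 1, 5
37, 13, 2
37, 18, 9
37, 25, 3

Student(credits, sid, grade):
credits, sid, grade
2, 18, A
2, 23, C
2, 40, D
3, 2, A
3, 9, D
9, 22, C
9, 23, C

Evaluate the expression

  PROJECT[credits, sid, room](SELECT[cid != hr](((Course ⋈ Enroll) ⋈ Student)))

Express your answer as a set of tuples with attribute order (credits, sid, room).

{(2, 18, 37), (2, 23, 37), (2, 40, 37), (3, 2, 25), (3, 2, 37), (3, 9, 25), (3, 9, 37), (9, 22, 37), (9, 23, 37)}

Natural join on room: {(Ada, Atlas, 37, hr, 1, 5), (Ada, Atlas, 37, hr, 13, 2), (Ada, Atlas, 37, hr, 18, 9), (Ada, Atlas, 37, hr, 25, 3), (Ada, Beta, 37, ops, 1, 5), (Ada, Beta, 37, ops, 13, 2), (Ada, Beta, 37, ops, 18, 9), (Ada, Beta, 37, ops, 25, 3), (Ivy, Vega, 37, p1, 1, 5), (Ivy, Vega, 37, p1, 13, 2), (Ivy, Vega, 37, p1, 18, 9), (Ivy, Vega, 37, p1, 25, 3), (Xia, Helix, 37, k1, 1, 5), (Xia, Helix, 37, k1, 13, 2), (Xia, Helix, 37, k1, 18, 9), (Xia, Helix, 37, k1, 25, 3), (Xia, Orion, 25, p1, 3, 1), (Xia, Orion, 25, p1, 7, 3), (Yan, Orion, 37, ops, 1, 5), (Yan, Orion, 37, ops, 13, 2), (Yan, Orion, 37, ops, 18, 9), (Yan, Orion, 37, ops, 25, 3)}
Natural join on credits: {(Ada, Atlas, 37, hr, 13, 2, 18, A), (Ada, Atlas, 37, hr, 13, 2, 23, C), (Ada, Atlas, 37, hr, 13, 2, 40, D), (Ada, Atlas, 37, hr, 18, 9, 22, C), (Ada, Atlas, 37, hr, 18, 9, 23, C), (Ada, Atlas, 37, hr, 25, 3, 2, A), (Ada, Atlas, 37, hr, 25, 3, 9, D), (Ada, Beta, 37, ops, 13, 2, 18, A), (Ada, Beta, 37, ops, 13, 2, 23, C), (Ada, Beta, 37, ops, 13, 2, 40, D), (Ada, Beta, 37, ops, 18, 9, 22, C), (Ada, Beta, 37, ops, 18, 9, 23, C), (Ada, Beta, 37, ops, 25, 3, 2, A), (Ada, Beta, 37, ops, 25, 3, 9, D), (Ivy, Vega, 37, p1, 13, 2, 18, A), (Ivy, Vega, 37, p1, 13, 2, 23, C), (Ivy, Vega, 37, p1, 13, 2, 40, D), (Ivy, Vega, 37, p1, 18, 9, 22, C), (Ivy, Vega, 37, p1, 18, 9, 23, C), (Ivy, Vega, 37, p1, 25, 3, 2, A), (Ivy, Vega, 37, p1, 25, 3, 9, D), (Xia, Helix, 37, k1, 13, 2, 18, A), (Xia, Helix, 37, k1, 13, 2, 23, C), (Xia, Helix, 37, k1, 13, 2, 40, D), (Xia, Helix, 37, k1, 18, 9, 22, C), (Xia, Helix, 37, k1, 18, 9, 23, C), (Xia, Helix, 37, k1, 25, 3, 2, A), (Xia, Helix, 37, k1, 25, 3, 9, D), (Xia, Orion, 25, p1, 7, 3, 2, A), (Xia, Orion, 25, p1, 7, 3, 9, D), (Yan, Orion, 37, ops, 13, 2, 18, A), (Yan, Orion, 37, ops, 13, 2, 23, C), (Yan, Orion, 37, ops, 13, 2, 40, D), (Yan, Orion, 37, ops, 18, 9, 22, C), (Yan, Orion, 37, ops, 18, 9, 23, C), (Yan, Orion, 37, ops, 25, 3, 2, A), (Yan, Orion, 37, ops, 25, 3, 9, D)}
Selection cid != hr: {(Ada, Beta, 37, ops, 13, 2, 18, A), (Ada, Beta, 37, ops, 13, 2, 23, C), (Ada, Beta, 37, ops, 13, 2, 40, D), (Ada, Beta, 37, ops, 18, 9, 22, C), (Ada, Beta, 37, ops, 18, 9, 23, C), (Ada, Beta, 37, ops, 25, 3, 2, A), (Ada, Beta, 37, ops, 25, 3, 9, D), (Ivy, Vega, 37, p1, 13, 2, 18, A), (Ivy, Vega, 37, p1, 13, 2, 23, C), (Ivy, Vega, 37, p1, 13, 2, 40, D), (Ivy, Vega, 37, p1, 18, 9, 22, C), (Ivy, Vega, 37, p1, 18, 9, 23, C), (Ivy, Vega, 37, p1, 25, 3, 2, A), (Ivy, Vega, 37, p1, 25, 3, 9, D), (Xia, Helix, 37, k1, 13, 2, 18, A), (Xia, Helix, 37, k1, 13, 2, 23, C), (Xia, Helix, 37, k1, 13, 2, 40, D), (Xia, Helix, 37, k1, 18, 9, 22, C), (Xia, Helix, 37, k1, 18, 9, 23, C), (Xia, Helix, 37, k1, 25, 3, 2, A), (Xia, Helix, 37, k1, 25, 3, 9, D), (Xia, Orion, 25, p1, 7, 3, 2, A), (Xia, Orion, 25, p1, 7, 3, 9, D), (Yan, Orion, 37, ops, 13, 2, 18, A), (Yan, Orion, 37, ops, 13, 2, 23, C), (Yan, Orion, 37, ops, 13, 2, 40, D), (Yan, Orion, 37, ops, 18, 9, 22, C), (Yan, Orion, 37, ops, 18, 9, 23, C), (Yan, Orion, 37, ops, 25, 3, 2, A), (Yan, Orion, 37, ops, 25, 3, 9, D)}
π_{credits, sid, room} gives {(2, 18, 37), (2, 23, 37), (2, 40, 37), (3, 2, 25), (3, 2, 37), (3, 9, 25), (3, 9, 37), (9, 22, 37), (9, 23, 37)} (21 duplicate(s) eliminated).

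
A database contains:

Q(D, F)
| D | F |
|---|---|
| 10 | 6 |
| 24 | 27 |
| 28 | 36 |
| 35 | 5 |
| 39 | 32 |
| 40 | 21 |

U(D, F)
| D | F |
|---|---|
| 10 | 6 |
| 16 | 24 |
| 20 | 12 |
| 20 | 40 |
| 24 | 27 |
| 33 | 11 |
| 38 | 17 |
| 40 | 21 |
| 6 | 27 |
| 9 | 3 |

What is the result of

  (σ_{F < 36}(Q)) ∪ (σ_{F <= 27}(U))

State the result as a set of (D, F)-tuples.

Selection F < 36: {(10, 6), (24, 27), (35, 5), (39, 32), (40, 21)}
Selection F <= 27: {(10, 6), (16, 24), (20, 12), (24, 27), (33, 11), (38, 17), (40, 21), (6, 27), (9, 3)}
Union: {(10, 6), (24, 27), (35, 5), (39, 32), (40, 21)} with {(10, 6), (16, 24), (20, 12), (24, 27), (33, 11), (38, 17), (40, 21), (6, 27), (9, 3)} → {(10, 6), (16, 24), (20, 12), (24, 27), (33, 11), (35, 5), (38, 17), (39, 32), (40, 21), (6, 27), (9, 3)}

{(10, 6), (16, 24), (20, 12), (24, 27), (33, 11), (35, 5), (38, 17), (39, 32), (40, 21), (6, 27), (9, 3)}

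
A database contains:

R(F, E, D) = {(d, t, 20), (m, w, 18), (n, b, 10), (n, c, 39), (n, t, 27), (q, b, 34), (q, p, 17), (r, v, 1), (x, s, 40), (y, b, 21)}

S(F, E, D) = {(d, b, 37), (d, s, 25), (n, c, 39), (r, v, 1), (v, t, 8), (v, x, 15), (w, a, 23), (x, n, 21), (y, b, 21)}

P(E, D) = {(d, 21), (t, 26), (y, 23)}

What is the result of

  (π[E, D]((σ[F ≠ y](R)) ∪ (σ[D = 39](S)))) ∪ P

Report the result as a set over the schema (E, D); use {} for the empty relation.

Apply σ_{F ≠ y}; surviving tuples: {(d, t, 20), (m, w, 18), (n, b, 10), (n, c, 39), (n, t, 27), (q, b, 34), (q, p, 17), (r, v, 1), (x, s, 40)}
Apply σ_{D = 39}; surviving tuples: {(n, c, 39)}
Taking the union: {(d, t, 20), (m, w, 18), (n, b, 10), (n, c, 39), (n, t, 27), (q, b, 34), (q, p, 17), (r, v, 1), (x, s, 40)}
π_{E, D} gives {(b, 10), (b, 34), (c, 39), (p, 17), (s, 40), (t, 20), (t, 27), (v, 1), (w, 18)}.
Taking the union: {(b, 10), (b, 34), (c, 39), (d, 21), (p, 17), (s, 40), (t, 20), (t, 26), (t, 27), (v, 1), (w, 18), (y, 23)}

{(b, 10), (b, 34), (c, 39), (d, 21), (p, 17), (s, 40), (t, 20), (t, 26), (t, 27), (v, 1), (w, 18), (y, 23)}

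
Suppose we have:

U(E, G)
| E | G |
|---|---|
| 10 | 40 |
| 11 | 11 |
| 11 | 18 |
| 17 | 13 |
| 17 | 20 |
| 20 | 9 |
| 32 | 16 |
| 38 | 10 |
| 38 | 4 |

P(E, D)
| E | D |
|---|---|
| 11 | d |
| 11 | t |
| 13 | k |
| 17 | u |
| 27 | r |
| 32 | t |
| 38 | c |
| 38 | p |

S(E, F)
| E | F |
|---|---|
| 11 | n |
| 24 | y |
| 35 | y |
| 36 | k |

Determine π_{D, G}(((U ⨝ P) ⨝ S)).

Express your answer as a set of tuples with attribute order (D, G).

Natural join on E: {(11, 11, d), (11, 11, t), (11, 18, d), (11, 18, t), (17, 13, u), (17, 20, u), (32, 16, t), (38, 10, c), (38, 10, p), (38, 4, c), (38, 4, p)}
Natural join on E: {(11, 11, d, n), (11, 11, t, n), (11, 18, d, n), (11, 18, t, n)}
Keep only column(s) D, G: {(d, 11), (d, 18), (t, 11), (t, 18)}

{(d, 11), (d, 18), (t, 11), (t, 18)}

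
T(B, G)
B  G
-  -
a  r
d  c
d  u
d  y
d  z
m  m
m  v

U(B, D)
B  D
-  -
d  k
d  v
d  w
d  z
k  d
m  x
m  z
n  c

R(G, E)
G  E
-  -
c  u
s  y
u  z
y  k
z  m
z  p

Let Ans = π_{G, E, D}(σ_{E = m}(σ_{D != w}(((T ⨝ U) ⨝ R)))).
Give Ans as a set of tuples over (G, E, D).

Natural join on B: {(d, c, k), (d, c, v), (d, c, w), (d, c, z), (d, u, k), (d, u, v), (d, u, w), (d, u, z), (d, y, k), (d, y, v), (d, y, w), (d, y, z), (d, z, k), (d, z, v), (d, z, w), (d, z, z), (m, m, x), (m, m, z), (m, v, x), (m, v, z)}
Natural join on G: {(d, c, k, u), (d, c, v, u), (d, c, w, u), (d, c, z, u), (d, u, k, z), (d, u, v, z), (d, u, w, z), (d, u, z, z), (d, y, k, k), (d, y, v, k), (d, y, w, k), (d, y, z, k), (d, z, k, m), (d, z, k, p), (d, z, v, m), (d, z, v, p), (d, z, w, m), (d, z, w, p), (d, z, z, m), (d, z, z, p)}
Apply σ_{D != w}; surviving tuples: {(d, c, k, u), (d, c, v, u), (d, c, z, u), (d, u, k, z), (d, u, v, z), (d, u, z, z), (d, y, k, k), (d, y, v, k), (d, y, z, k), (d, z, k, m), (d, z, k, p), (d, z, v, m), (d, z, v, p), (d, z, z, m), (d, z, z, p)}
Apply σ_{E = m}; surviving tuples: {(d, z, k, m), (d, z, v, m), (d, z, z, m)}
π[G, E, D]: project onto (G, E, D) → {(z, m, k), (z, m, v), (z, m, z)}

{(z, m, k), (z, m, v), (z, m, z)}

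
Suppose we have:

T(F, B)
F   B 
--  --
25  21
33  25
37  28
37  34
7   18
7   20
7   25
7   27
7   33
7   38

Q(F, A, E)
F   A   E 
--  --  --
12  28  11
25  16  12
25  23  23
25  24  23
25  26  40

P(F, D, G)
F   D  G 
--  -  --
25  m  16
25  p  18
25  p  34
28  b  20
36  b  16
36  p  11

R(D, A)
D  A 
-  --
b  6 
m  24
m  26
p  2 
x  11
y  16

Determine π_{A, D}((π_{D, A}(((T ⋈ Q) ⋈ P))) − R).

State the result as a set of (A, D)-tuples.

{(16, m), (16, p), (23, m), (23, p), (24, p), (26, p)}

Natural join on F: {(25, 21, 16, 12), (25, 21, 23, 23), (25, 21, 24, 23), (25, 21, 26, 40)}
Natural join on F: {(25, 21, 16, 12, m, 16), (25, 21, 16, 12, p, 18), (25, 21, 16, 12, p, 34), (25, 21, 23, 23, m, 16), (25, 21, 23, 23, p, 18), (25, 21, 23, 23, p, 34), (25, 21, 24, 23, m, 16), (25, 21, 24, 23, p, 18), (25, 21, 24, 23, p, 34), (25, 21, 26, 40, m, 16), (25, 21, 26, 40, p, 18), (25, 21, 26, 40, p, 34)}
Projecting to D, A (4 duplicate(s) eliminated): {(m, 16), (m, 23), (m, 24), (m, 26), (p, 16), (p, 23), (p, 24), (p, 26)}
Difference: {(m, 16), (m, 23), (m, 24), (m, 26), (p, 16), (p, 23), (p, 24), (p, 26)} with {(b, 6), (m, 24), (m, 26), (p, 2), (x, 11), (y, 16)} → {(m, 16), (m, 23), (p, 16), (p, 23), (p, 24), (p, 26)}
Projecting to A, D: {(16, m), (16, p), (23, m), (23, p), (24, p), (26, p)}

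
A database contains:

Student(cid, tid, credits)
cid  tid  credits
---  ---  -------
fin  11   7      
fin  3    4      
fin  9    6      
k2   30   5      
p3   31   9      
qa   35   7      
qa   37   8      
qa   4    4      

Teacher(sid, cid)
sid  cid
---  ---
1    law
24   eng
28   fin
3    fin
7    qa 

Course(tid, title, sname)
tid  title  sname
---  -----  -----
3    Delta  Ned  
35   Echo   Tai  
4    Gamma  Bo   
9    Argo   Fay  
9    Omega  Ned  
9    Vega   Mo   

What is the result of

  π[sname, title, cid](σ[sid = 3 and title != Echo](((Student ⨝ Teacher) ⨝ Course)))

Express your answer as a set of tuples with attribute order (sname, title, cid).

{(Fay, Argo, fin), (Mo, Vega, fin), (Ned, Delta, fin), (Ned, Omega, fin)}

Student ⋈ Teacher (natural join on cid): {(fin, 11, 7, 28), (fin, 11, 7, 3), (fin, 3, 4, 28), (fin, 3, 4, 3), (fin, 9, 6, 28), (fin, 9, 6, 3), (qa, 35, 7, 7), (qa, 37, 8, 7), (qa, 4, 4, 7)}
(Student ⨝ Teacher) ⋈ Course (natural join on tid): {(fin, 3, 4, 28, Delta, Ned), (fin, 3, 4, 3, Delta, Ned), (fin, 9, 6, 28, Argo, Fay), (fin, 9, 6, 28, Omega, Ned), (fin, 9, 6, 28, Vega, Mo), (fin, 9, 6, 3, Argo, Fay), (fin, 9, 6, 3, Omega, Ned), (fin, 9, 6, 3, Vega, Mo), (qa, 35, 7, 7, Echo, Tai), (qa, 4, 4, 7, Gamma, Bo)}
σ[sid = 3 and title != Echo]: keep tuples satisfying sid = 3 and title != Echo → {(fin, 3, 4, 3, Delta, Ned), (fin, 9, 6, 3, Argo, Fay), (fin, 9, 6, 3, Omega, Ned), (fin, 9, 6, 3, Vega, Mo)}
π[sname, title, cid]: project onto (sname, title, cid) → {(Fay, Argo, fin), (Mo, Vega, fin), (Ned, Delta, fin), (Ned, Omega, fin)}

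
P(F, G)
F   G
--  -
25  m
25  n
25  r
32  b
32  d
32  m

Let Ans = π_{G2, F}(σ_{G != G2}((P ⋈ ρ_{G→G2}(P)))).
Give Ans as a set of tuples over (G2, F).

{(b, 32), (d, 32), (m, 25), (m, 32), (n, 25), (r, 25)}

ρ[G→G2]: schema becomes (F, G2); tuples unchanged.
Joining P and ρ_{G→G2}(P) on F yields {(25, m, m), (25, m, n), (25, m, r), (25, n, m), (25, n, n), (25, n, r), (25, r, m), (25, r, n), (25, r, r), (32, b, b), (32, b, d), (32, b, m), (32, d, b), (32, d, d), (32, d, m), (32, m, b), (32, m, d), (32, m, m)}.
Apply σ_{G != G2}; surviving tuples: {(25, m, n), (25, m, r), (25, n, m), (25, n, r), (25, r, m), (25, r, n), (32, b, d), (32, b, m), (32, d, b), (32, d, m), (32, m, b), (32, m, d)}
Projecting to G2, F (6 duplicate(s) eliminated): {(b, 32), (d, 32), (m, 25), (m, 32), (n, 25), (r, 25)}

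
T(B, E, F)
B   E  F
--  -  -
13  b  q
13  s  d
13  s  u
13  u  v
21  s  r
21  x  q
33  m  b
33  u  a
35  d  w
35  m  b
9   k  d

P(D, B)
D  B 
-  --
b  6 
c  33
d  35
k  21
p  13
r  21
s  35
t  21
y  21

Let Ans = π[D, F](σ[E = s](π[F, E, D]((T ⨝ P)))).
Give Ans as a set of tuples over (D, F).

{(k, r), (p, d), (p, u), (r, r), (t, r), (y, r)}

Joining T and P on B yields {(13, b, q, p), (13, s, d, p), (13, s, u, p), (13, u, v, p), (21, s, r, k), (21, s, r, r), (21, s, r, t), (21, s, r, y), (21, x, q, k), (21, x, q, r), (21, x, q, t), (21, x, q, y), (33, m, b, c), (33, u, a, c), (35, d, w, d), (35, d, w, s), (35, m, b, d), (35, m, b, s)}.
Keep only column(s) F, E, D: {(a, u, c), (b, m, c), (b, m, d), (b, m, s), (d, s, p), (q, b, p), (q, x, k), (q, x, r), (q, x, t), (q, x, y), (r, s, k), (r, s, r), (r, s, t), (r, s, y), (u, s, p), (v, u, p), (w, d, d), (w, d, s)}
Filtering on E = s leaves {(d, s, p), (r, s, k), (r, s, r), (r, s, t), (r, s, y), (u, s, p)}.
Keep only column(s) D, F: {(k, r), (p, d), (p, u), (r, r), (t, r), (y, r)}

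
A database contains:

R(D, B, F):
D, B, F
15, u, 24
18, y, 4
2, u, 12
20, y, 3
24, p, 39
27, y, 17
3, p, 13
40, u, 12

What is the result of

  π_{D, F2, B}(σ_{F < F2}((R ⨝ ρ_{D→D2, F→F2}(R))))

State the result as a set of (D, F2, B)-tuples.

{(18, 17, y), (2, 24, u), (20, 17, y), (20, 4, y), (3, 39, p), (40, 24, u)}

ρ[D→D2, F→F2]: schema becomes (D2, B, F2); tuples unchanged.
Joining R and ρ_{D→D2, F→F2}(R) on B yields {(15, u, 24, 15, 24), (15, u, 24, 2, 12), (15, u, 24, 40, 12), (18, y, 4, 18, 4), (18, y, 4, 20, 3), (18, y, 4, 27, 17), (2, u, 12, 15, 24), (2, u, 12, 2, 12), (2, u, 12, 40, 12), (20, y, 3, 18, 4), (20, y, 3, 20, 3), (20, y, 3, 27, 17), (24, p, 39, 24, 39), (24, p, 39, 3, 13), (27, y, 17, 18, 4), (27, y, 17, 20, 3), (27, y, 17, 27, 17), (3, p, 13, 24, 39), (3, p, 13, 3, 13), (40, u, 12, 15, 24), (40, u, 12, 2, 12), (40, u, 12, 40, 12)}.
Selection F < F2: {(18, y, 4, 27, 17), (2, u, 12, 15, 24), (20, y, 3, 18, 4), (20, y, 3, 27, 17), (3, p, 13, 24, 39), (40, u, 12, 15, 24)}
π_{D, F2, B} gives {(18, 17, y), (2, 24, u), (20, 17, y), (20, 4, y), (3, 39, p), (40, 24, u)}.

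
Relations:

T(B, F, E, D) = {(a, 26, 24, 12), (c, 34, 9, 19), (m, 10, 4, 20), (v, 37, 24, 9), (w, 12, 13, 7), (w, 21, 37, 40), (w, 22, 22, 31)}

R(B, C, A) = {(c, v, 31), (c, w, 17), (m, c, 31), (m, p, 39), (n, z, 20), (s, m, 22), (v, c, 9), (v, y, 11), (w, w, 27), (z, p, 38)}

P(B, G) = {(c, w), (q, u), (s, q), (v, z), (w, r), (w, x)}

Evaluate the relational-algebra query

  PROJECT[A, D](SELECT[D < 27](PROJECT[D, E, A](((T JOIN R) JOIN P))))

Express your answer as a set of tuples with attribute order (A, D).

{(11, 9), (17, 19), (27, 7), (31, 19), (9, 9)}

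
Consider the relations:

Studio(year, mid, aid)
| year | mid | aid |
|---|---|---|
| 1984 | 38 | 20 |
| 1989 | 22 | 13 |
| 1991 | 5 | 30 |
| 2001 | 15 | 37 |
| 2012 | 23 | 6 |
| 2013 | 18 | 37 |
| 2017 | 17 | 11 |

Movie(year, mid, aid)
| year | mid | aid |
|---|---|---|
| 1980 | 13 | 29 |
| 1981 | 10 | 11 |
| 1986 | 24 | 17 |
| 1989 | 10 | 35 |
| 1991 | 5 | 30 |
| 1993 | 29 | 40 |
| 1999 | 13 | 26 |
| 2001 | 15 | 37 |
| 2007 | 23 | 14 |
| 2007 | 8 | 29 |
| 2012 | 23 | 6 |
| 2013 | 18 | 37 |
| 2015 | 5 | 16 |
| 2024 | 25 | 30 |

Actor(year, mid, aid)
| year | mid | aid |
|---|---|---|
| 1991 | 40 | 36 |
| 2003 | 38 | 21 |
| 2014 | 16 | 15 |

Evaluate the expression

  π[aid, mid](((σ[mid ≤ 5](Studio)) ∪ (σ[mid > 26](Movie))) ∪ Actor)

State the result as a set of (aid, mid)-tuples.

Apply σ_{mid ≤ 5}; surviving tuples: {(1991, 5, 30)}
Apply σ_{mid > 26}; surviving tuples: {(1993, 29, 40)}
Set union of the two operands is {(1991, 5, 30), (1993, 29, 40)}.
Set union of the two operands is {(1991, 40, 36), (1991, 5, 30), (1993, 29, 40), (2003, 38, 21), (2014, 16, 15)}.
Keep only column(s) aid, mid: {(15, 16), (21, 38), (30, 5), (36, 40), (40, 29)}

{(15, 16), (21, 38), (30, 5), (36, 40), (40, 29)}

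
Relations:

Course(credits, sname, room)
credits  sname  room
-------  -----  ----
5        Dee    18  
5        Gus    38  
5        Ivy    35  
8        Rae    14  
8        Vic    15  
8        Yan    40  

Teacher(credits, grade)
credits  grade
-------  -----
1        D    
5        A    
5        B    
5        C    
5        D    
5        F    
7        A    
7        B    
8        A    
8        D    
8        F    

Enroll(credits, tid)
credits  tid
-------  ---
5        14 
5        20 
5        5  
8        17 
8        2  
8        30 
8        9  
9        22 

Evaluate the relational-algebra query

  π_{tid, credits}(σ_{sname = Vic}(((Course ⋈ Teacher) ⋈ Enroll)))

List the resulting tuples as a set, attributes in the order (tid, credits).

{(17, 8), (2, 8), (30, 8), (9, 8)}

Joining Course and Teacher on credits yields {(5, Dee, 18, A), (5, Dee, 18, B), (5, Dee, 18, C), (5, Dee, 18, D), (5, Dee, 18, F), (5, Gus, 38, A), (5, Gus, 38, B), (5, Gus, 38, C), (5, Gus, 38, D), (5, Gus, 38, F), (5, Ivy, 35, A), (5, Ivy, 35, B), (5, Ivy, 35, C), (5, Ivy, 35, D), (5, Ivy, 35, F), (8, Rae, 14, A), (8, Rae, 14, D), (8, Rae, 14, F), (8, Vic, 15, A), (8, Vic, 15, D), (8, Vic, 15, F), (8, Yan, 40, A), (8, Yan, 40, D), (8, Yan, 40, F)}.
Joining (Course ⋈ Teacher) and Enroll on credits yields {(5, Dee, 18, A, 14), (5, Dee, 18, A, 20), (5, Dee, 18, A, 5), (5, Dee, 18, B, 14), (5, Dee, 18, B, 20), (5, Dee, 18, B, 5), (5, Dee, 18, C, 14), (5, Dee, 18, C, 20), (5, Dee, 18, C, 5), (5, Dee, 18, D, 14), (5, Dee, 18, D, 20), (5, Dee, 18, D, 5), (5, Dee, 18, F, 14), (5, Dee, 18, F, 20), (5, Dee, 18, F, 5), (5, Gus, 38, A, 14), (5, Gus, 38, A, 20), (5, Gus, 38, A, 5), (5, Gus, 38, B, 14), (5, Gus, 38, B, 20), (5, Gus, 38, B, 5), (5, Gus, 38, C, 14), (5, Gus, 38, C, 20), (5, Gus, 38, C, 5), (5, Gus, 38, D, 14), (5, Gus, 38, D, 20), (5, Gus, 38, D, 5), (5, Gus, 38, F, 14), (5, Gus, 38, F, 20), (5, Gus, 38, F, 5), (5, Ivy, 35, A, 14), (5, Ivy, 35, A, 20), (5, Ivy, 35, A, 5), (5, Ivy, 35, B, 14), (5, Ivy, 35, B, 20), (5, Ivy, 35, B, 5), (5, Ivy, 35, C, 14), (5, Ivy, 35, C, 20), (5, Ivy, 35, C, 5), (5, Ivy, 35, D, 14), (5, Ivy, 35, D, 20), (5, Ivy, 35, D, 5), (5, Ivy, 35, F, 14), (5, Ivy, 35, F, 20), (5, Ivy, 35, F, 5), (8, Rae, 14, A, 17), (8, Rae, 14, A, 2), (8, Rae, 14, A, 30), (8, Rae, 14, A, 9), (8, Rae, 14, D, 17), (8, Rae, 14, D, 2), (8, Rae, 14, D, 30), (8, Rae, 14, D, 9), (8, Rae, 14, F, 17), (8, Rae, 14, F, 2), (8, Rae, 14, F, 30), (8, Rae, 14, F, 9), (8, Vic, 15, A, 17), (8, Vic, 15, A, 2), (8, Vic, 15, A, 30), (8, Vic, 15, A, 9), (8, Vic, 15, D, 17), (8, Vic, 15, D, 2), (8, Vic, 15, D, 30), (8, Vic, 15, D, 9), (8, Vic, 15, F, 17), (8, Vic, 15, F, 2), (8, Vic, 15, F, 30), (8, Vic, 15, F, 9), (8, Yan, 40, A, 17), (8, Yan, 40, A, 2), (8, Yan, 40, A, 30), (8, Yan, 40, A, 9), (8, Yan, 40, D, 17), (8, Yan, 40, D, 2), (8, Yan, 40, D, 30), (8, Yan, 40, D, 9), (8, Yan, 40, F, 17), (8, Yan, 40, F, 2), (8, Yan, 40, F, 30), (8, Yan, 40, F, 9)}.
Filtering on sname = Vic leaves {(8, Vic, 15, A, 17), (8, Vic, 15, A, 2), (8, Vic, 15, A, 30), (8, Vic, 15, A, 9), (8, Vic, 15, D, 17), (8, Vic, 15, D, 2), (8, Vic, 15, D, 30), (8, Vic, 15, D, 9), (8, Vic, 15, F, 17), (8, Vic, 15, F, 2), (8, Vic, 15, F, 30), (8, Vic, 15, F, 9)}.
π[tid, credits]: project onto (tid, credits) (8 duplicate(s) eliminated) → {(17, 8), (2, 8), (30, 8), (9, 8)}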